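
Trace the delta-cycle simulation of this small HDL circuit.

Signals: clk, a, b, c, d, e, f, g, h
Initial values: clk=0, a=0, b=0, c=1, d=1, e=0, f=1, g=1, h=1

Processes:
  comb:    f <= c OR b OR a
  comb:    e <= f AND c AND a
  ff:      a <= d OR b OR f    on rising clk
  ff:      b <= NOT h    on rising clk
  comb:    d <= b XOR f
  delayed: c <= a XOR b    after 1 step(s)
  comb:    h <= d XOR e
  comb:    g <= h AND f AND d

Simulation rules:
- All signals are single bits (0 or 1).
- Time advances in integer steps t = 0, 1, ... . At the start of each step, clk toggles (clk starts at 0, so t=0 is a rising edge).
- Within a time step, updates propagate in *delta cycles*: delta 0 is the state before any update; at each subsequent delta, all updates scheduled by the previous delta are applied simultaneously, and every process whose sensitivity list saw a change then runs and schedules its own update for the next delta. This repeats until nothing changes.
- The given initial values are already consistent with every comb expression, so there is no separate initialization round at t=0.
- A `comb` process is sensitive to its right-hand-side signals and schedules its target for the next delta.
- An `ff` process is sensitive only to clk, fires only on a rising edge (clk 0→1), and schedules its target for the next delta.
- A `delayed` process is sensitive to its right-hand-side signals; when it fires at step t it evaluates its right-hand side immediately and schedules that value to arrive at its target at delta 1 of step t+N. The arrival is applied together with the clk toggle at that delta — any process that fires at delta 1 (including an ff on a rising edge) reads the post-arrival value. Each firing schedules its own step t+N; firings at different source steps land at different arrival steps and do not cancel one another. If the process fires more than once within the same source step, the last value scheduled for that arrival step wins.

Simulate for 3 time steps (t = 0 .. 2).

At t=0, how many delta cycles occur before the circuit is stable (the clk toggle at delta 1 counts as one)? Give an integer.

5

t=0 Δ0: a=0 g=1 h=1 c=1 f=1 clk=0 b=0 e=0 d=1
  Δ1: clk:0→1
  Δ2: a:0→1
  Δ3: e:0→1
  Δ4: h:1→0
  Δ5: g:1→0
  (5Δ to stable)
t=1 Δ0: a=1 g=0 h=0 c=1 f=1 clk=1 b=0 e=1 d=1
  Δ1: clk:1→0
  (1Δ to stable)
t=2 Δ0: a=1 g=0 h=0 c=1 f=1 clk=0 b=0 e=1 d=1
  Δ1: clk:0→1
  Δ2: b:0→1
  Δ3: d:1→0
  Δ4: h:0→1
  (4Δ to stable)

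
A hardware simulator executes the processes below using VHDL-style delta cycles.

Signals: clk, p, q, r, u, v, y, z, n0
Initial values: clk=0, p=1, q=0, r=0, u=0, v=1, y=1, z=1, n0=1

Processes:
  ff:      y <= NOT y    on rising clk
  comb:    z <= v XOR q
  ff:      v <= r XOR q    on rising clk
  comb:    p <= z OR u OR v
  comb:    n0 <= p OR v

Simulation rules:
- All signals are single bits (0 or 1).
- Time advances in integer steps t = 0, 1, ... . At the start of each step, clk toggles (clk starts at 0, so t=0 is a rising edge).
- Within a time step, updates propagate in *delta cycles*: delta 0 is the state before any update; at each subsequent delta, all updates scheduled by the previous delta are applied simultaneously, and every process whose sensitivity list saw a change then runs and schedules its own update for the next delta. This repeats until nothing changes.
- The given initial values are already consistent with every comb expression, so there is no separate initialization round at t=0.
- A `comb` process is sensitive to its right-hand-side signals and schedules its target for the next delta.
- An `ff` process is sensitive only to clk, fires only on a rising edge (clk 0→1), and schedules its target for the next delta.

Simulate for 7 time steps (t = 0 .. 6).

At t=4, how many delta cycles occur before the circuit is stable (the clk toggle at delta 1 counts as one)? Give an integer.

[bits: n0,z,p,u,q,r,clk,y,v]
t=0: Δ0=111000011 Δ1=111000111 Δ2=111000100 Δ3=101000100 Δ4=100000100 Δ5=000000100 | 5Δ
t=1: Δ0=000000100 Δ1=000000000 | 1Δ
t=2: Δ0=000000000 Δ1=000000100 Δ2=000000110 | 2Δ
t=3: Δ0=000000110 Δ1=000000010 | 1Δ
t=4: Δ0=000000010 Δ1=000000110 Δ2=000000100 | 2Δ
t=5: Δ0=000000100 Δ1=000000000 | 1Δ
t=6: Δ0=000000000 Δ1=000000100 Δ2=000000110 | 2Δ

2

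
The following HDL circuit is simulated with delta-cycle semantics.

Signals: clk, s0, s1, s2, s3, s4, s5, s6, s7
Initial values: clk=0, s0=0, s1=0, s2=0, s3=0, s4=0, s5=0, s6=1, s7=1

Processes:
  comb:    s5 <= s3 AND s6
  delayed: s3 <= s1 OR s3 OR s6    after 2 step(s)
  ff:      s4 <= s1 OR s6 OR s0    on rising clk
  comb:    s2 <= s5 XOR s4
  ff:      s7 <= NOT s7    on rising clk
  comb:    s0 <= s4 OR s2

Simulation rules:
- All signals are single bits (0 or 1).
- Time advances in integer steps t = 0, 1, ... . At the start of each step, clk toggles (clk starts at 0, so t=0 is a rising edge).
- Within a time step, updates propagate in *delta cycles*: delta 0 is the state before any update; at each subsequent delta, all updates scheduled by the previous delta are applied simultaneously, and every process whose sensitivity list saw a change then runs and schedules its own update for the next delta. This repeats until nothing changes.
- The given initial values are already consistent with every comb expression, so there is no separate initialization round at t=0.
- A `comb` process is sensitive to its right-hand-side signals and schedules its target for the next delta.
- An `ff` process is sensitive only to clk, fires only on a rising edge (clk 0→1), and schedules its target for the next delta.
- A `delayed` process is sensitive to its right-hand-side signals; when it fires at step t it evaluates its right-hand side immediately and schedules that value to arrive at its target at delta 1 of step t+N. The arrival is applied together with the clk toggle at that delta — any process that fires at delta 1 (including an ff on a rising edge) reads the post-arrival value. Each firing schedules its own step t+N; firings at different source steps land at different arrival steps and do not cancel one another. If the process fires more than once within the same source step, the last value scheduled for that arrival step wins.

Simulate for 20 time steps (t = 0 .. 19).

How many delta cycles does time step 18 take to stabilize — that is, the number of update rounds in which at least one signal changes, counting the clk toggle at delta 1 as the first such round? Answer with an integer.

2

t=0 Δ0: clk=0 s5=0 s2=0 s1=0 s6=1 s0=0 s3=0 s7=1 s4=0
  Δ1: clk:0→1
  Δ2: s7:1→0, s4:0→1
  Δ3: s2:0→1, s0:0→1
  (3Δ to stable)
t=1 Δ0: clk=1 s5=0 s2=1 s1=0 s6=1 s0=1 s3=0 s7=0 s4=1
  Δ1: clk:1→0
  (1Δ to stable)
t=2 Δ0: clk=0 s5=0 s2=1 s1=0 s6=1 s0=1 s3=0 s7=0 s4=1
  Δ1: clk:0→1
  Δ2: s7:0→1
  (2Δ to stable)
t=3 Δ0: clk=1 s5=0 s2=1 s1=0 s6=1 s0=1 s3=0 s7=1 s4=1
  Δ1: clk:1→0
  (1Δ to stable)
t=4 Δ0: clk=0 s5=0 s2=1 s1=0 s6=1 s0=1 s3=0 s7=1 s4=1
  Δ1: clk:0→1
  Δ2: s7:1→0
  (2Δ to stable)
t=5 Δ0: clk=1 s5=0 s2=1 s1=0 s6=1 s0=1 s3=0 s7=0 s4=1
  Δ1: clk:1→0
  (1Δ to stable)
t=6 Δ0: clk=0 s5=0 s2=1 s1=0 s6=1 s0=1 s3=0 s7=0 s4=1
  Δ1: clk:0→1
  Δ2: s7:0→1
  (2Δ to stable)
t=7 Δ0: clk=1 s5=0 s2=1 s1=0 s6=1 s0=1 s3=0 s7=1 s4=1
  Δ1: clk:1→0
  (1Δ to stable)
t=8 Δ0: clk=0 s5=0 s2=1 s1=0 s6=1 s0=1 s3=0 s7=1 s4=1
  Δ1: clk:0→1
  Δ2: s7:1→0
  (2Δ to stable)
t=9 Δ0: clk=1 s5=0 s2=1 s1=0 s6=1 s0=1 s3=0 s7=0 s4=1
  Δ1: clk:1→0
  (1Δ to stable)
t=10 Δ0: clk=0 s5=0 s2=1 s1=0 s6=1 s0=1 s3=0 s7=0 s4=1
  Δ1: clk:0→1
  Δ2: s7:0→1
  (2Δ to stable)
t=11 Δ0: clk=1 s5=0 s2=1 s1=0 s6=1 s0=1 s3=0 s7=1 s4=1
  Δ1: clk:1→0
  (1Δ to stable)
t=12 Δ0: clk=0 s5=0 s2=1 s1=0 s6=1 s0=1 s3=0 s7=1 s4=1
  Δ1: clk:0→1
  Δ2: s7:1→0
  (2Δ to stable)
t=13 Δ0: clk=1 s5=0 s2=1 s1=0 s6=1 s0=1 s3=0 s7=0 s4=1
  Δ1: clk:1→0
  (1Δ to stable)
t=14 Δ0: clk=0 s5=0 s2=1 s1=0 s6=1 s0=1 s3=0 s7=0 s4=1
  Δ1: clk:0→1
  Δ2: s7:0→1
  (2Δ to stable)
t=15 Δ0: clk=1 s5=0 s2=1 s1=0 s6=1 s0=1 s3=0 s7=1 s4=1
  Δ1: clk:1→0
  (1Δ to stable)
t=16 Δ0: clk=0 s5=0 s2=1 s1=0 s6=1 s0=1 s3=0 s7=1 s4=1
  Δ1: clk:0→1
  Δ2: s7:1→0
  (2Δ to stable)
t=17 Δ0: clk=1 s5=0 s2=1 s1=0 s6=1 s0=1 s3=0 s7=0 s4=1
  Δ1: clk:1→0
  (1Δ to stable)
t=18 Δ0: clk=0 s5=0 s2=1 s1=0 s6=1 s0=1 s3=0 s7=0 s4=1
  Δ1: clk:0→1
  Δ2: s7:0→1
  (2Δ to stable)
t=19 Δ0: clk=1 s5=0 s2=1 s1=0 s6=1 s0=1 s3=0 s7=1 s4=1
  Δ1: clk:1→0
  (1Δ to stable)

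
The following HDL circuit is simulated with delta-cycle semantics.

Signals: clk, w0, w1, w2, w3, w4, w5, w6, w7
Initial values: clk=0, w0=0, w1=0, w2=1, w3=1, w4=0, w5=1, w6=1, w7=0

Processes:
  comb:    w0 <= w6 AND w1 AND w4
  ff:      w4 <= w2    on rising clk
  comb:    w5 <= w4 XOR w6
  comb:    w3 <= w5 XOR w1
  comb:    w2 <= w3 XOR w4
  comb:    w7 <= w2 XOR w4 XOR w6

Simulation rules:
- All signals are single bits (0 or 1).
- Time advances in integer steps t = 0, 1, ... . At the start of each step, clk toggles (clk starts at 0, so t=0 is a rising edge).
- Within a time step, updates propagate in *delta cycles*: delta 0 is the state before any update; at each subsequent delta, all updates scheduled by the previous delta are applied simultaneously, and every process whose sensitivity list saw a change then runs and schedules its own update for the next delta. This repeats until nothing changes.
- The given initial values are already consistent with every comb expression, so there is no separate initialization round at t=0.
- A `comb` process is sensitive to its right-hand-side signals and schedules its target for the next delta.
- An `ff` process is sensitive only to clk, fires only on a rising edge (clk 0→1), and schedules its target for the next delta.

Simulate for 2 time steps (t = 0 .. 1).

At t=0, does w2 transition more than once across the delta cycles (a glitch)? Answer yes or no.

yes

[bits: w0,w1,w5,w7,w6,w4,w3,w2,clk]
t=0: Δ0=001010110 Δ1=001010111 Δ2=001011111 Δ3=000111101 Δ4=000011001 Δ5=000011011 Δ6=000111011 | 6Δ
t=1: Δ0=000111011 Δ1=000111010 | 1Δ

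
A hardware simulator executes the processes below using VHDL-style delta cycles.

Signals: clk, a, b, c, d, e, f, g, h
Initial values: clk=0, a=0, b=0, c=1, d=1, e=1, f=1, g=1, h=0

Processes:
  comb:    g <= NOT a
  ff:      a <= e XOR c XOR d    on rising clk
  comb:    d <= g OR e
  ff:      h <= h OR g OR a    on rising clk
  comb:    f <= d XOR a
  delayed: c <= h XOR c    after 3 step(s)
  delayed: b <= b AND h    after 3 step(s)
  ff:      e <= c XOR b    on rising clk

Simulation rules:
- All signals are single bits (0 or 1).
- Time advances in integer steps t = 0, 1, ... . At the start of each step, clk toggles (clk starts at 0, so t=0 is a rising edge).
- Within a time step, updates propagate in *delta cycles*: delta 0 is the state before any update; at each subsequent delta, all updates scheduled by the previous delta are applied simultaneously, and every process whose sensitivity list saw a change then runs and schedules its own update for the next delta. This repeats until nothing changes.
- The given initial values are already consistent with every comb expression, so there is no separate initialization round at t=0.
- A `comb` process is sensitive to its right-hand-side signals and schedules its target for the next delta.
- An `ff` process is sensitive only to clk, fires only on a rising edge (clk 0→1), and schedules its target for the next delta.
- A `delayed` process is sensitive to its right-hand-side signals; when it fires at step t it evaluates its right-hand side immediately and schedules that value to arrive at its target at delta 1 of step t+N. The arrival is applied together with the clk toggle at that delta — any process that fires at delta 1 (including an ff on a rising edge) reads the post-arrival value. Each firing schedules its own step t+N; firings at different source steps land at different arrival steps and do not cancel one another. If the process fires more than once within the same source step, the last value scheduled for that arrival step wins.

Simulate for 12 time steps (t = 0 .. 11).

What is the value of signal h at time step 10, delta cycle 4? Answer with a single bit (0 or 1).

t=0 Δ0: b=0 d=1 g=1 c=1 e=1 a=0 clk=0 f=1 h=0
  Δ1: clk:0→1
  Δ2: a:0→1, h:0→1
  Δ3: g:1→0, f:1→0
  (3Δ to stable)
t=1 Δ0: b=0 d=1 g=0 c=1 e=1 a=1 clk=1 f=0 h=1
  Δ1: clk:1→0
  (1Δ to stable)
t=2 Δ0: b=0 d=1 g=0 c=1 e=1 a=1 clk=0 f=0 h=1
  Δ1: clk:0→1
  (1Δ to stable)
t=3 Δ0: b=0 d=1 g=0 c=1 e=1 a=1 clk=1 f=0 h=1
  Δ1: c:1→0, clk:1→0
  (1Δ to stable)
t=4 Δ0: b=0 d=1 g=0 c=0 e=1 a=1 clk=0 f=0 h=1
  Δ1: clk:0→1
  Δ2: e:1→0, a:1→0
  Δ3: d:1→0, g:0→1, f:0→1
  Δ4: d:0→1, f:1→0
  Δ5: f:0→1
  (5Δ to stable)
t=5 Δ0: b=0 d=1 g=1 c=0 e=0 a=0 clk=1 f=1 h=1
  Δ1: clk:1→0
  (1Δ to stable)
t=6 Δ0: b=0 d=1 g=1 c=0 e=0 a=0 clk=0 f=1 h=1
  Δ1: c:0→1, clk:0→1
  Δ2: e:0→1
  (2Δ to stable)
t=7 Δ0: b=0 d=1 g=1 c=1 e=1 a=0 clk=1 f=1 h=1
  Δ1: clk:1→0
  (1Δ to stable)
t=8 Δ0: b=0 d=1 g=1 c=1 e=1 a=0 clk=0 f=1 h=1
  Δ1: clk:0→1
  Δ2: a:0→1
  Δ3: g:1→0, f:1→0
  (3Δ to stable)
t=9 Δ0: b=0 d=1 g=0 c=1 e=1 a=1 clk=1 f=0 h=1
  Δ1: c:1→0, clk:1→0
  (1Δ to stable)
t=10 Δ0: b=0 d=1 g=0 c=0 e=1 a=1 clk=0 f=0 h=1
  Δ1: clk:0→1
  Δ2: e:1→0, a:1→0
  Δ3: d:1→0, g:0→1, f:0→1
  Δ4: d:0→1, f:1→0
  Δ5: f:0→1
  (5Δ to stable)
t=11 Δ0: b=0 d=1 g=1 c=0 e=0 a=0 clk=1 f=1 h=1
  Δ1: clk:1→0
  (1Δ to stable)

1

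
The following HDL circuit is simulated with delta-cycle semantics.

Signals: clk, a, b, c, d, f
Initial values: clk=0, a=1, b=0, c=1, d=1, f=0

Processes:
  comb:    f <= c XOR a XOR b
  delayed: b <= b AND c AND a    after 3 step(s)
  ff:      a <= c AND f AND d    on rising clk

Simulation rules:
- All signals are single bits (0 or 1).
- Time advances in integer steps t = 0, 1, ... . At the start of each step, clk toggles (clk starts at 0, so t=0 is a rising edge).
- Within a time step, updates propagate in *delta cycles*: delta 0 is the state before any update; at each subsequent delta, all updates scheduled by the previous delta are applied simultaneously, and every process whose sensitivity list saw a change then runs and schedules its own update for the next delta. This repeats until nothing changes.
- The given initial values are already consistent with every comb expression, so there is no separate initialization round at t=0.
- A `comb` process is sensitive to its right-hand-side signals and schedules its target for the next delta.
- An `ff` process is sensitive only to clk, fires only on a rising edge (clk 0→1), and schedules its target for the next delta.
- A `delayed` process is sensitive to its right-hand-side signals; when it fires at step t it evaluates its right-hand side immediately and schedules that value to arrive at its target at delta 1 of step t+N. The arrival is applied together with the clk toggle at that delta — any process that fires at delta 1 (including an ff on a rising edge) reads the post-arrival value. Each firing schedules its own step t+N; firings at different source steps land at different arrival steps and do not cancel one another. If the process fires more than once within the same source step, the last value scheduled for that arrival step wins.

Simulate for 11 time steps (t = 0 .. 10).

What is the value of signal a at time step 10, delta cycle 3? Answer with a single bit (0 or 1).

[bits: f,clk,b,d,a,c]
t=0: Δ0=000111 Δ1=010111 Δ2=010101 Δ3=110101 | 3Δ
t=1: Δ0=110101 Δ1=100101 | 1Δ
t=2: Δ0=100101 Δ1=110101 Δ2=110111 Δ3=010111 | 3Δ
t=3: Δ0=010111 Δ1=000111 | 1Δ
t=4: Δ0=000111 Δ1=010111 Δ2=010101 Δ3=110101 | 3Δ
t=5: Δ0=110101 Δ1=100101 | 1Δ
t=6: Δ0=100101 Δ1=110101 Δ2=110111 Δ3=010111 | 3Δ
t=7: Δ0=010111 Δ1=000111 | 1Δ
t=8: Δ0=000111 Δ1=010111 Δ2=010101 Δ3=110101 | 3Δ
t=9: Δ0=110101 Δ1=100101 | 1Δ
t=10: Δ0=100101 Δ1=110101 Δ2=110111 Δ3=010111 | 3Δ

1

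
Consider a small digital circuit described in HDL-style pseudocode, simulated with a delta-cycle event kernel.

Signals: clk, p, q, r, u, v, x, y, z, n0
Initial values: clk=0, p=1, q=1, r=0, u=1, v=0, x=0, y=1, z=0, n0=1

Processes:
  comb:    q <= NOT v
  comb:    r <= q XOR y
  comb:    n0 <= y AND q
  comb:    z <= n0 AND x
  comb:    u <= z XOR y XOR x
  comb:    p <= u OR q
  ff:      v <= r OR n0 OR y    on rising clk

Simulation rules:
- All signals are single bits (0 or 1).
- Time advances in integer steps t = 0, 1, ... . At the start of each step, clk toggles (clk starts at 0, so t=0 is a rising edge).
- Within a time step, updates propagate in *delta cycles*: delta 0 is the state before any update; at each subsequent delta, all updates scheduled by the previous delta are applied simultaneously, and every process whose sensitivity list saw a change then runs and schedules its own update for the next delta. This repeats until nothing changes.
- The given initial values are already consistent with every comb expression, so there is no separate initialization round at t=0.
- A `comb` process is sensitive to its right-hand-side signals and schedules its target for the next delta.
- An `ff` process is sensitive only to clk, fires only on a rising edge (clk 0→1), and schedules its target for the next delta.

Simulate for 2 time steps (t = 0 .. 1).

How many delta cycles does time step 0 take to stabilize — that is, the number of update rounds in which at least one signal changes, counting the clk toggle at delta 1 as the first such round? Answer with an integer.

4

t=0 Δ0: clk=0 q=1 r=0 x=0 y=1 v=0 z=0 u=1 n0=1 p=1
  Δ1: clk:0→1
  Δ2: v:0→1
  Δ3: q:1→0
  Δ4: r:0→1, n0:1→0
  (4Δ to stable)
t=1 Δ0: clk=1 q=0 r=1 x=0 y=1 v=1 z=0 u=1 n0=0 p=1
  Δ1: clk:1→0
  (1Δ to stable)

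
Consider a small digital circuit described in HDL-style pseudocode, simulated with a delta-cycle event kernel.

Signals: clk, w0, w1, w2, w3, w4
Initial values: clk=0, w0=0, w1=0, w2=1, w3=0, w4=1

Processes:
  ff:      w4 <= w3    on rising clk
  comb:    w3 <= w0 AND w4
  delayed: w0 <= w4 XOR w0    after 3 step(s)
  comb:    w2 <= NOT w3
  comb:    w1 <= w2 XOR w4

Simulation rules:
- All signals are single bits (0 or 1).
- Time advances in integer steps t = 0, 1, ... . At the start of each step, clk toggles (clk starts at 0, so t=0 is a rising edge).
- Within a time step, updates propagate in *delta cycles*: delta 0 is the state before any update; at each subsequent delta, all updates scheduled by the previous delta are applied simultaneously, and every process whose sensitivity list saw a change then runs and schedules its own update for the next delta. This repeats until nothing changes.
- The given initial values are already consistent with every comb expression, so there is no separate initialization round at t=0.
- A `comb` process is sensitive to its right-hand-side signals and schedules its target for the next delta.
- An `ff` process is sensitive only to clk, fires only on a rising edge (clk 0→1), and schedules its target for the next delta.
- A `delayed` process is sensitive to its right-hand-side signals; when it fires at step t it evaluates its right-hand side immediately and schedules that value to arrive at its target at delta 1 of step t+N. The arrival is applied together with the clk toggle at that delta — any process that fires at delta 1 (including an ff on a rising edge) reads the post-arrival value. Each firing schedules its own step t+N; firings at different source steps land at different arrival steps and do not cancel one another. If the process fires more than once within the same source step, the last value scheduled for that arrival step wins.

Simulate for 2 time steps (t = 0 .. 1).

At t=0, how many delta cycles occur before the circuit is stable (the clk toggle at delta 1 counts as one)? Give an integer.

3

t0.Δ0 w2=1 w0=0 clk=0 w1=0 w4=1 w3=0
t0.Δ1 w2=1 w0=0 clk=1 w1=0 w4=1 w3=0
t0.Δ2 w2=1 w0=0 clk=1 w1=0 w4=0 w3=0
t0.Δ3 w2=1 w0=0 clk=1 w1=1 w4=0 w3=0
t1.Δ0 w2=1 w0=0 clk=1 w1=1 w4=0 w3=0
t1.Δ1 w2=1 w0=0 clk=0 w1=1 w4=0 w3=0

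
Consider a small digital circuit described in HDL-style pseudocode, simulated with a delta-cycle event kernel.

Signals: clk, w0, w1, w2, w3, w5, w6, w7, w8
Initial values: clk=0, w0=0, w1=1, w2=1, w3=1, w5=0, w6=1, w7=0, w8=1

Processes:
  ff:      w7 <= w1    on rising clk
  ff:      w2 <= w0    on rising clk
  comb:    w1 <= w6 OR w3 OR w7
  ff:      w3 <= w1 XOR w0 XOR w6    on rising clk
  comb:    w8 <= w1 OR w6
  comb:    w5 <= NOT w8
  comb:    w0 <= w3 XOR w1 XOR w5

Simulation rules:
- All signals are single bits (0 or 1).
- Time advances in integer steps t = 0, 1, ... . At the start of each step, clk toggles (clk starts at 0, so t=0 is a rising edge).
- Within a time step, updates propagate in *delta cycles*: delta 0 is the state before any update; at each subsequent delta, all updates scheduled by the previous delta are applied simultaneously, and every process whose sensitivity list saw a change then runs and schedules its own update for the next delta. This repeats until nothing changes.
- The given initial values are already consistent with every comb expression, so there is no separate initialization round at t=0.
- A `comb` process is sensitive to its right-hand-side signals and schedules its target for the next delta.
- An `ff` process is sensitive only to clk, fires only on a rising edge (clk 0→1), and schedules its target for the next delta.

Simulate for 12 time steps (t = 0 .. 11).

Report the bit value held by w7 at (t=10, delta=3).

[bits: w7,w0,w8,w1,w3,w6,w2,w5,clk]
t=0: Δ0=001111100 Δ1=001111101 Δ2=101101001 Δ3=111101001 | 3Δ
t=1: Δ0=111101001 Δ1=111101000 | 1Δ
t=2: Δ0=111101000 Δ1=111101001 Δ2=111111101 Δ3=101111101 | 3Δ
t=3: Δ0=101111101 Δ1=101111100 | 1Δ
t=4: Δ0=101111100 Δ1=101111101 Δ2=101101001 Δ3=111101001 | 3Δ
t=5: Δ0=111101001 Δ1=111101000 | 1Δ
t=6: Δ0=111101000 Δ1=111101001 Δ2=111111101 Δ3=101111101 | 3Δ
t=7: Δ0=101111101 Δ1=101111100 | 1Δ
t=8: Δ0=101111100 Δ1=101111101 Δ2=101101001 Δ3=111101001 | 3Δ
t=9: Δ0=111101001 Δ1=111101000 | 1Δ
t=10: Δ0=111101000 Δ1=111101001 Δ2=111111101 Δ3=101111101 | 3Δ
t=11: Δ0=101111101 Δ1=101111100 | 1Δ

1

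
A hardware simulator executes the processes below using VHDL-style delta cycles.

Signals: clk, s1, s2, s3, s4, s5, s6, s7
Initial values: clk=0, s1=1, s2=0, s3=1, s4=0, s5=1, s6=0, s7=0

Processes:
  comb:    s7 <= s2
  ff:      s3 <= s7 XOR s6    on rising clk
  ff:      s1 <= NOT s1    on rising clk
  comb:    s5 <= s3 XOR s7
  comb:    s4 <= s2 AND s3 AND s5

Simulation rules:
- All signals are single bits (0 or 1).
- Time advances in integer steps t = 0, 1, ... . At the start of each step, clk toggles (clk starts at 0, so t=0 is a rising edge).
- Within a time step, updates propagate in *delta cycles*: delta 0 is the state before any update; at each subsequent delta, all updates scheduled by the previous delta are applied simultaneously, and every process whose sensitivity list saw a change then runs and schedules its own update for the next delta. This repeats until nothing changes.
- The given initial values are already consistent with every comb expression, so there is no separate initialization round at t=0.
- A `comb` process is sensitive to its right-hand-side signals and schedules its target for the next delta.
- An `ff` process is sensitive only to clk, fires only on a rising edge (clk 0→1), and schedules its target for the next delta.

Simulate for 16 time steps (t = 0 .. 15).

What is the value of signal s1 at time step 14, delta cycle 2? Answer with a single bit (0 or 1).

t0.Δ0 s7=0 s6=0 s4=0 s5=1 s1=1 clk=0 s2=0 s3=1
t0.Δ1 s7=0 s6=0 s4=0 s5=1 s1=1 clk=1 s2=0 s3=1
t0.Δ2 s7=0 s6=0 s4=0 s5=1 s1=0 clk=1 s2=0 s3=0
t0.Δ3 s7=0 s6=0 s4=0 s5=0 s1=0 clk=1 s2=0 s3=0
t1.Δ0 s7=0 s6=0 s4=0 s5=0 s1=0 clk=1 s2=0 s3=0
t1.Δ1 s7=0 s6=0 s4=0 s5=0 s1=0 clk=0 s2=0 s3=0
t2.Δ0 s7=0 s6=0 s4=0 s5=0 s1=0 clk=0 s2=0 s3=0
t2.Δ1 s7=0 s6=0 s4=0 s5=0 s1=0 clk=1 s2=0 s3=0
t2.Δ2 s7=0 s6=0 s4=0 s5=0 s1=1 clk=1 s2=0 s3=0
t3.Δ0 s7=0 s6=0 s4=0 s5=0 s1=1 clk=1 s2=0 s3=0
t3.Δ1 s7=0 s6=0 s4=0 s5=0 s1=1 clk=0 s2=0 s3=0
t4.Δ0 s7=0 s6=0 s4=0 s5=0 s1=1 clk=0 s2=0 s3=0
t4.Δ1 s7=0 s6=0 s4=0 s5=0 s1=1 clk=1 s2=0 s3=0
t4.Δ2 s7=0 s6=0 s4=0 s5=0 s1=0 clk=1 s2=0 s3=0
t5.Δ0 s7=0 s6=0 s4=0 s5=0 s1=0 clk=1 s2=0 s3=0
t5.Δ1 s7=0 s6=0 s4=0 s5=0 s1=0 clk=0 s2=0 s3=0
t6.Δ0 s7=0 s6=0 s4=0 s5=0 s1=0 clk=0 s2=0 s3=0
t6.Δ1 s7=0 s6=0 s4=0 s5=0 s1=0 clk=1 s2=0 s3=0
t6.Δ2 s7=0 s6=0 s4=0 s5=0 s1=1 clk=1 s2=0 s3=0
t7.Δ0 s7=0 s6=0 s4=0 s5=0 s1=1 clk=1 s2=0 s3=0
t7.Δ1 s7=0 s6=0 s4=0 s5=0 s1=1 clk=0 s2=0 s3=0
t8.Δ0 s7=0 s6=0 s4=0 s5=0 s1=1 clk=0 s2=0 s3=0
t8.Δ1 s7=0 s6=0 s4=0 s5=0 s1=1 clk=1 s2=0 s3=0
t8.Δ2 s7=0 s6=0 s4=0 s5=0 s1=0 clk=1 s2=0 s3=0
t9.Δ0 s7=0 s6=0 s4=0 s5=0 s1=0 clk=1 s2=0 s3=0
t9.Δ1 s7=0 s6=0 s4=0 s5=0 s1=0 clk=0 s2=0 s3=0
t10.Δ0 s7=0 s6=0 s4=0 s5=0 s1=0 clk=0 s2=0 s3=0
t10.Δ1 s7=0 s6=0 s4=0 s5=0 s1=0 clk=1 s2=0 s3=0
t10.Δ2 s7=0 s6=0 s4=0 s5=0 s1=1 clk=1 s2=0 s3=0
t11.Δ0 s7=0 s6=0 s4=0 s5=0 s1=1 clk=1 s2=0 s3=0
t11.Δ1 s7=0 s6=0 s4=0 s5=0 s1=1 clk=0 s2=0 s3=0
t12.Δ0 s7=0 s6=0 s4=0 s5=0 s1=1 clk=0 s2=0 s3=0
t12.Δ1 s7=0 s6=0 s4=0 s5=0 s1=1 clk=1 s2=0 s3=0
t12.Δ2 s7=0 s6=0 s4=0 s5=0 s1=0 clk=1 s2=0 s3=0
t13.Δ0 s7=0 s6=0 s4=0 s5=0 s1=0 clk=1 s2=0 s3=0
t13.Δ1 s7=0 s6=0 s4=0 s5=0 s1=0 clk=0 s2=0 s3=0
t14.Δ0 s7=0 s6=0 s4=0 s5=0 s1=0 clk=0 s2=0 s3=0
t14.Δ1 s7=0 s6=0 s4=0 s5=0 s1=0 clk=1 s2=0 s3=0
t14.Δ2 s7=0 s6=0 s4=0 s5=0 s1=1 clk=1 s2=0 s3=0
t15.Δ0 s7=0 s6=0 s4=0 s5=0 s1=1 clk=1 s2=0 s3=0
t15.Δ1 s7=0 s6=0 s4=0 s5=0 s1=1 clk=0 s2=0 s3=0

1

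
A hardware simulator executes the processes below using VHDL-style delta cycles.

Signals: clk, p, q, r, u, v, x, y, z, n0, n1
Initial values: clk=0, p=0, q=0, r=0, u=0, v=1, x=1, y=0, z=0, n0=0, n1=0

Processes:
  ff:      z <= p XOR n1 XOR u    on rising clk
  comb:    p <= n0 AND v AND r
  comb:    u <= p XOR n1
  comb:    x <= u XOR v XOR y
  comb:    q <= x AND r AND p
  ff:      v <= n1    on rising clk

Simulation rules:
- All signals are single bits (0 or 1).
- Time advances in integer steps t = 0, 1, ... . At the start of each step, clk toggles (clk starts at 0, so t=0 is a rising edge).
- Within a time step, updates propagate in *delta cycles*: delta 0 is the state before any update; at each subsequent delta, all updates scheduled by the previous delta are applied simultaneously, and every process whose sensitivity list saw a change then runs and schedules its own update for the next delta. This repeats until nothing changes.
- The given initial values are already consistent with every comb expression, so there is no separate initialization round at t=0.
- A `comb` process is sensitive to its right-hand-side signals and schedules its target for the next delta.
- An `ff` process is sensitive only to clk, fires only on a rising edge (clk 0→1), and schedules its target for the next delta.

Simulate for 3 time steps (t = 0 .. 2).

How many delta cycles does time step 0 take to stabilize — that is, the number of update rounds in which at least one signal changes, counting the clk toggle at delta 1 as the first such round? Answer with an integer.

t=0 Δ0: y=0 u=0 clk=0 z=0 q=0 n1=0 p=0 n0=0 x=1 r=0 v=1
  Δ1: clk:0→1
  Δ2: v:1→0
  Δ3: x:1→0
  (3Δ to stable)
t=1 Δ0: y=0 u=0 clk=1 z=0 q=0 n1=0 p=0 n0=0 x=0 r=0 v=0
  Δ1: clk:1→0
  (1Δ to stable)
t=2 Δ0: y=0 u=0 clk=0 z=0 q=0 n1=0 p=0 n0=0 x=0 r=0 v=0
  Δ1: clk:0→1
  (1Δ to stable)

3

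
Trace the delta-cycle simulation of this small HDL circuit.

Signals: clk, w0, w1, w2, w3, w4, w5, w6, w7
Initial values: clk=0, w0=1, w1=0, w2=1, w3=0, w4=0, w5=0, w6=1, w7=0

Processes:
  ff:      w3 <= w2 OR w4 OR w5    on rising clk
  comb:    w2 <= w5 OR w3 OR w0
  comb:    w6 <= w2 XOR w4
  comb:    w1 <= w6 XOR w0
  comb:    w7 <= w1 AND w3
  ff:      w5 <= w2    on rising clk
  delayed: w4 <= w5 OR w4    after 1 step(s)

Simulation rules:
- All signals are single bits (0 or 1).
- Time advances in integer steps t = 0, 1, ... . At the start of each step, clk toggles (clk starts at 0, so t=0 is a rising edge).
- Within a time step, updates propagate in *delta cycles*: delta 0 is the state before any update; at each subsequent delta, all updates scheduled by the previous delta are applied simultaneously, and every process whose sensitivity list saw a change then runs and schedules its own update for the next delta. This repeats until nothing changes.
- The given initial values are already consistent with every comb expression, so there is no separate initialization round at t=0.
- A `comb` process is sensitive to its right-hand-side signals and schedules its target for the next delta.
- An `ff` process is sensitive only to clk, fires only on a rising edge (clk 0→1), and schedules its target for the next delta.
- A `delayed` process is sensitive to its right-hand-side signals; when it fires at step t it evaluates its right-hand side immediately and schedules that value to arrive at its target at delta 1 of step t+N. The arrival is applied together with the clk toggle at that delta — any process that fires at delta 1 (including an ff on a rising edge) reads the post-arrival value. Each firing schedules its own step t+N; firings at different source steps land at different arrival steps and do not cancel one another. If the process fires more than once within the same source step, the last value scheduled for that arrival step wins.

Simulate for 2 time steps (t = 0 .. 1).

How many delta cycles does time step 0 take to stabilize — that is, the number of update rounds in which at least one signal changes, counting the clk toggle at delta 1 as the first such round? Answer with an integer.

t0.Δ0 w7=0 w1=0 w5=0 clk=0 w3=0 w0=1 w2=1 w4=0 w6=1
t0.Δ1 w7=0 w1=0 w5=0 clk=1 w3=0 w0=1 w2=1 w4=0 w6=1
t0.Δ2 w7=0 w1=0 w5=1 clk=1 w3=1 w0=1 w2=1 w4=0 w6=1
t1.Δ0 w7=0 w1=0 w5=1 clk=1 w3=1 w0=1 w2=1 w4=0 w6=1
t1.Δ1 w7=0 w1=0 w5=1 clk=0 w3=1 w0=1 w2=1 w4=1 w6=1
t1.Δ2 w7=0 w1=0 w5=1 clk=0 w3=1 w0=1 w2=1 w4=1 w6=0
t1.Δ3 w7=0 w1=1 w5=1 clk=0 w3=1 w0=1 w2=1 w4=1 w6=0
t1.Δ4 w7=1 w1=1 w5=1 clk=0 w3=1 w0=1 w2=1 w4=1 w6=0

2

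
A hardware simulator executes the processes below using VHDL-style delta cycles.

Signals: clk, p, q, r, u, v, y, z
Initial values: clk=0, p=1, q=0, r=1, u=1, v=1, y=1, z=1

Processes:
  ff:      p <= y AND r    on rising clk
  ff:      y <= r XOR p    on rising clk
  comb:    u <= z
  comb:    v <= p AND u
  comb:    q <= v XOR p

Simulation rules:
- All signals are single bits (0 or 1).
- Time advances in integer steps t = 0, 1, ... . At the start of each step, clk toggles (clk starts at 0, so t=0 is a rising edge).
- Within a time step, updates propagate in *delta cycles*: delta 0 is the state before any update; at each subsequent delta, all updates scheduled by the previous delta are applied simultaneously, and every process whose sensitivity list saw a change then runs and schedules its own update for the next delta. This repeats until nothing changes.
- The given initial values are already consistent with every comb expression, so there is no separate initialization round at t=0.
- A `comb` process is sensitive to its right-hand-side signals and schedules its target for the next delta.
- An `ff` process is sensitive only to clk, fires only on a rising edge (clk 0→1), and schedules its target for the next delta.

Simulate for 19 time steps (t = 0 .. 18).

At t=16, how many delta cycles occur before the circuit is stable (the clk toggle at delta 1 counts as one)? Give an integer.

2

[bits: r,p,u,clk,z,v,y,q]
t=0: Δ0=11101110 Δ1=11111110 Δ2=11111100 | 2Δ
t=1: Δ0=11111100 Δ1=11101100 | 1Δ
t=2: Δ0=11101100 Δ1=11111100 Δ2=10111100 Δ3=10111001 Δ4=10111000 | 4Δ
t=3: Δ0=10111000 Δ1=10101000 | 1Δ
t=4: Δ0=10101000 Δ1=10111000 Δ2=10111010 | 2Δ
t=5: Δ0=10111010 Δ1=10101010 | 1Δ
t=6: Δ0=10101010 Δ1=10111010 Δ2=11111010 Δ3=11111111 Δ4=11111110 | 4Δ
t=7: Δ0=11111110 Δ1=11101110 | 1Δ
t=8: Δ0=11101110 Δ1=11111110 Δ2=11111100 | 2Δ
t=9: Δ0=11111100 Δ1=11101100 | 1Δ
t=10: Δ0=11101100 Δ1=11111100 Δ2=10111100 Δ3=10111001 Δ4=10111000 | 4Δ
t=11: Δ0=10111000 Δ1=10101000 | 1Δ
t=12: Δ0=10101000 Δ1=10111000 Δ2=10111010 | 2Δ
t=13: Δ0=10111010 Δ1=10101010 | 1Δ
t=14: Δ0=10101010 Δ1=10111010 Δ2=11111010 Δ3=11111111 Δ4=11111110 | 4Δ
t=15: Δ0=11111110 Δ1=11101110 | 1Δ
t=16: Δ0=11101110 Δ1=11111110 Δ2=11111100 | 2Δ
t=17: Δ0=11111100 Δ1=11101100 | 1Δ
t=18: Δ0=11101100 Δ1=11111100 Δ2=10111100 Δ3=10111001 Δ4=10111000 | 4Δ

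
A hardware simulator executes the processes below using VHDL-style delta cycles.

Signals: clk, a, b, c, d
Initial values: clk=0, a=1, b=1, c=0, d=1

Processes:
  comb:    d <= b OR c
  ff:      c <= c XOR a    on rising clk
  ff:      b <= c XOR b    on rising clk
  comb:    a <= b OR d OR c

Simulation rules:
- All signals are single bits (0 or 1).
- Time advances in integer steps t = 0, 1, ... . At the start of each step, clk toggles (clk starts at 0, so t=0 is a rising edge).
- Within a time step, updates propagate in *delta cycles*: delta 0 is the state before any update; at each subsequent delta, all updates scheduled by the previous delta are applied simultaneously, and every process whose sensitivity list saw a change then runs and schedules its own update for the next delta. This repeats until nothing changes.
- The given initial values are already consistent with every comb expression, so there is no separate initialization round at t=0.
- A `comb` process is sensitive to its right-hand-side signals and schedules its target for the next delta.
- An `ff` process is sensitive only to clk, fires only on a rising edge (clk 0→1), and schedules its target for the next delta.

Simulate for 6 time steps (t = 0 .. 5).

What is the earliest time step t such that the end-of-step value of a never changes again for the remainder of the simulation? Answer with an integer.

[bits: b,c,d,clk,a]
t=0: Δ0=10101 Δ1=10111 Δ2=11111 | 2Δ
t=1: Δ0=11111 Δ1=11101 | 1Δ
t=2: Δ0=11101 Δ1=11111 Δ2=00111 Δ3=00011 Δ4=00010 | 4Δ
t=3: Δ0=00010 Δ1=00000 | 1Δ
t=4: Δ0=00000 Δ1=00010 | 1Δ
t=5: Δ0=00010 Δ1=00000 | 1Δ

2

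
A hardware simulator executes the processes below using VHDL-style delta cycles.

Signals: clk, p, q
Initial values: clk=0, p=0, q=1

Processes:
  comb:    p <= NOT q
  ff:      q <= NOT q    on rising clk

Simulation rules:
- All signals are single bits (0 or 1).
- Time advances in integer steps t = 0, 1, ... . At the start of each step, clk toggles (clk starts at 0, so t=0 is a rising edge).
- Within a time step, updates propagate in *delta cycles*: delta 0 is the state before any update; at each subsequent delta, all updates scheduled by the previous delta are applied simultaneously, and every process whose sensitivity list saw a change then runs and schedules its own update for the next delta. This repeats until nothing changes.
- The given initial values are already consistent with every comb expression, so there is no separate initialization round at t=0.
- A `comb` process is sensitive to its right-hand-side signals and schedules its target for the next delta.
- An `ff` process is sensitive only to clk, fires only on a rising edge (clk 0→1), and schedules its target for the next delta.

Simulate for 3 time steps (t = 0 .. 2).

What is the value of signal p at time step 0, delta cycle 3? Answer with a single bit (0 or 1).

1

[bits: clk,p,q]
t=0: Δ0=001 Δ1=101 Δ2=100 Δ3=110 | 3Δ
t=1: Δ0=110 Δ1=010 | 1Δ
t=2: Δ0=010 Δ1=110 Δ2=111 Δ3=101 | 3Δ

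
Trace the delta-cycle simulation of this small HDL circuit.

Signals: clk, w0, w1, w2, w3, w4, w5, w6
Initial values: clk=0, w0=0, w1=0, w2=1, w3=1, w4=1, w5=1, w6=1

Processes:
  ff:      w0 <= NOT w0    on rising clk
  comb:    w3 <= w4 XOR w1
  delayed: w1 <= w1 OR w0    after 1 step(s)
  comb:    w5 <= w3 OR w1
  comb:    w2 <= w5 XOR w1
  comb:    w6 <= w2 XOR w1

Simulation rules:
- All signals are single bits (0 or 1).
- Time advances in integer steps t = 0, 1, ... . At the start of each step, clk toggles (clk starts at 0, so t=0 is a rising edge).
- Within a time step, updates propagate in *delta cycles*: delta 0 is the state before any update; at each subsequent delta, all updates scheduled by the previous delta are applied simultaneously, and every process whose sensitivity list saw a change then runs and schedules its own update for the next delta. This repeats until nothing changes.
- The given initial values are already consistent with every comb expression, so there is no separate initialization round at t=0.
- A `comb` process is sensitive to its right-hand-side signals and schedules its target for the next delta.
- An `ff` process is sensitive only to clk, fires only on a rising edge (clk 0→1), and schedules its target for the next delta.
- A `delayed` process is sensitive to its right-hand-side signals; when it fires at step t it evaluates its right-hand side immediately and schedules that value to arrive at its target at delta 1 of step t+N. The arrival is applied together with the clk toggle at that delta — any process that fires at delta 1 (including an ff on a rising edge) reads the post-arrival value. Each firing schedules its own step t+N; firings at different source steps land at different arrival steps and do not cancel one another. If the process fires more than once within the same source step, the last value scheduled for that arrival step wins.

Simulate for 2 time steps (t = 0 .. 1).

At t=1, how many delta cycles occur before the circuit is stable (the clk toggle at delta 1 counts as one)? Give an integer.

3

[bits: w3,w6,w2,w1,w0,w4,clk,w5]
t=0: Δ0=11100101 Δ1=11100111 Δ2=11101111 | 2Δ
t=1: Δ0=11101111 Δ1=11111101 Δ2=00011101 Δ3=01011101 | 3Δ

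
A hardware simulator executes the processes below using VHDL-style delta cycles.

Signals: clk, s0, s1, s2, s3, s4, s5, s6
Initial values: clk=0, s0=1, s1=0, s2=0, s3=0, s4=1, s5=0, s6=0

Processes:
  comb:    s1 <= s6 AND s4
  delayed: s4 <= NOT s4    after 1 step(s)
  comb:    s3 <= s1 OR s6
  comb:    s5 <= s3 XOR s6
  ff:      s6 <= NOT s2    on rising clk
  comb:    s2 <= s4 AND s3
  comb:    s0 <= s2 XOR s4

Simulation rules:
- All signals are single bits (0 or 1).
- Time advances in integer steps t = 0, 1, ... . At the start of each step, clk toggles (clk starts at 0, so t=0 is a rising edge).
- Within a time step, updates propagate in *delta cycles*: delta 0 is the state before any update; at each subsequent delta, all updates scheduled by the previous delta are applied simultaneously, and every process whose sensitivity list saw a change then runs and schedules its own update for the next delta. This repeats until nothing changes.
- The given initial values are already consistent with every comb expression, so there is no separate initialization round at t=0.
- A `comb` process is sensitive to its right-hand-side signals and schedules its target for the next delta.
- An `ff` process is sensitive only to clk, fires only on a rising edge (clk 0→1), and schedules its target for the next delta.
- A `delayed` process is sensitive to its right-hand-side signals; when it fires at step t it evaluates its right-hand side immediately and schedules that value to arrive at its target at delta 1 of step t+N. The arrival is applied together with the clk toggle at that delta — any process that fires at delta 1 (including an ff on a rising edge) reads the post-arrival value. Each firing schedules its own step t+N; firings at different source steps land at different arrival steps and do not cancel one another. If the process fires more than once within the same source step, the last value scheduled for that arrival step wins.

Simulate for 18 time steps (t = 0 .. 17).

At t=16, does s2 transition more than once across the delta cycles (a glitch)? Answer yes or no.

no

[bits: clk,s0,s3,s2,s6,s5,s4,s1]
t=0: Δ0=01000010 Δ1=11000010 Δ2=11001010 Δ3=11101111 Δ4=11111011 Δ5=10111011 | 5Δ
t=1: Δ0=10111011 Δ1=00111011 | 1Δ
t=2: Δ0=00111011 Δ1=10111011 Δ2=10110011 Δ3=10110110 Δ4=10010110 Δ5=10000010 Δ6=11000010 | 6Δ
t=3: Δ0=11000010 Δ1=01000010 | 1Δ
t=4: Δ0=01000010 Δ1=11000010 Δ2=11001010 Δ3=11101111 Δ4=11111011 Δ5=10111011 | 5Δ
t=5: Δ0=10111011 Δ1=00111011 | 1Δ
t=6: Δ0=00111011 Δ1=10111011 Δ2=10110011 Δ3=10110110 Δ4=10010110 Δ5=10000010 Δ6=11000010 | 6Δ
t=7: Δ0=11000010 Δ1=01000010 | 1Δ
t=8: Δ0=01000010 Δ1=11000010 Δ2=11001010 Δ3=11101111 Δ4=11111011 Δ5=10111011 | 5Δ
t=9: Δ0=10111011 Δ1=00111011 | 1Δ
t=10: Δ0=00111011 Δ1=10111011 Δ2=10110011 Δ3=10110110 Δ4=10010110 Δ5=10000010 Δ6=11000010 | 6Δ
t=11: Δ0=11000010 Δ1=01000010 | 1Δ
t=12: Δ0=01000010 Δ1=11000010 Δ2=11001010 Δ3=11101111 Δ4=11111011 Δ5=10111011 | 5Δ
t=13: Δ0=10111011 Δ1=00111011 | 1Δ
t=14: Δ0=00111011 Δ1=10111011 Δ2=10110011 Δ3=10110110 Δ4=10010110 Δ5=10000010 Δ6=11000010 | 6Δ
t=15: Δ0=11000010 Δ1=01000010 | 1Δ
t=16: Δ0=01000010 Δ1=11000010 Δ2=11001010 Δ3=11101111 Δ4=11111011 Δ5=10111011 | 5Δ
t=17: Δ0=10111011 Δ1=00111011 | 1Δ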